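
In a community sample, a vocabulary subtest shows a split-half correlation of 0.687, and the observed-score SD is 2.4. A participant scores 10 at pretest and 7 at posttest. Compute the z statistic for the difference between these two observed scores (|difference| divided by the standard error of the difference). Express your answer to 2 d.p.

2.05

r_full = 2·0.687 / (1 + 0.687) ≈ 0.81446
The standard error of measurement is 2.40000×√(1 − 0.81446) ≈ 2.40000×0.43074 ≈ 1.03377.
SE_diff = √2 × SEM ≈ 1.46198
z = 3 / 1.46198 ≈ 2.05201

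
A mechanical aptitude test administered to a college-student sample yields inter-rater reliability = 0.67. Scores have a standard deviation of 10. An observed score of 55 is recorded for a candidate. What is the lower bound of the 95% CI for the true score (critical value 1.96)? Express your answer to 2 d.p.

43.74

SEM = 10.000 · √(1 − 0.670) = 10.000 · √0.330 ≈ 10.000 · 0.574 ≈ 5.745
Half-width = 1.96·5.745 ≈ 11.259
Lower bound: 55 − 11.259 = 43.741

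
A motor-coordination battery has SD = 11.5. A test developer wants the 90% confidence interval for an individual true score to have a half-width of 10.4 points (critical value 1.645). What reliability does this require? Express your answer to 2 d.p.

0.70

SEM needed = half-width / z = 10.4/1.645 ≈ 6.32219
Required reliability = 1 − (SEM/SD)² = 1 − 0.30223 ≈ 0.69777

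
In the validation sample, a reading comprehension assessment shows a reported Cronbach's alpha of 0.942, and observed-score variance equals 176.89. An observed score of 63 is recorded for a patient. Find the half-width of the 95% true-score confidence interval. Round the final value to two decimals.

6.28

σ = 176.89^(1/2) = 13.3000
SEM = 13.3000*√(1 − 0.9420) ≃ 3.2031
Margin = 1.96 * 3.2031 ≃ 6.2780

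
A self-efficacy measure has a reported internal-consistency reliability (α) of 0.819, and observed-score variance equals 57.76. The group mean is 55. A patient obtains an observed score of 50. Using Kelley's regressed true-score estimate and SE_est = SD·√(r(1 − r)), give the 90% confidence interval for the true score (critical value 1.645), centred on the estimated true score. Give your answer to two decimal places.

SD = √57.76 ≈ 7.6000
T̂ = r·X + (1 − r)·M = 0.8190×50 + 0.1810×55 = 40.9500 + 9.9550 ≈ 50.9050
SE_est = 7.6000·√[r(1 − r)] ≈ 2.9261
90% CI: 50.9050 ± 4.8135 ≈ (46.0915, 55.7185)

[46.09, 55.72]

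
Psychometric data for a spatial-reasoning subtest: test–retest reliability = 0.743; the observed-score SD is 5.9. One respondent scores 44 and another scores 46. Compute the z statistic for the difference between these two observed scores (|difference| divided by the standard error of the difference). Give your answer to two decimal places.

0.47

The standard error of measurement is 5.900*√(1 − 0.743) ≈ 5.900*0.507 ≈ 2.991.
SE_diff = √2 * SEM ≈ 4.230
z = 2 / 4.230 ≈ 0.473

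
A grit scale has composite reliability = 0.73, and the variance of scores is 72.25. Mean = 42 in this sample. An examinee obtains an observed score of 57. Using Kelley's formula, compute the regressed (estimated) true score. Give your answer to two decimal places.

52.95

T̂ = 0.730(57) + 0.270(42) ≃ 52.950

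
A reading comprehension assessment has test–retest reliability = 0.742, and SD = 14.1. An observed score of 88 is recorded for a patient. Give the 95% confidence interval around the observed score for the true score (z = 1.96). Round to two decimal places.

SEM = 14.1000*√(1 − 0.7420) ≈ 7.1619
Half-width = 1.96*7.1619 ≈ 14.0373
Interval: (73.9627, 102.0373)

[73.96, 102.04]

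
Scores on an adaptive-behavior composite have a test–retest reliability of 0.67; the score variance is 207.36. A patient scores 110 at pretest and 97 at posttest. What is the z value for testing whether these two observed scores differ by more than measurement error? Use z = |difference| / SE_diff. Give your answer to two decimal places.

SD = √207.36 ≃ 14.4000
SEM = 14.4000 * √(1 − 0.6700) = 14.4000 * √0.3300 ≃ 14.4000 * 0.5745 ≃ 8.2722
Standard error of the difference = 8.2722·√2 ≃ 11.6986
z = |110 − 97| / 11.6986 = 13 / 11.6986 ≃ 1.1112

1.11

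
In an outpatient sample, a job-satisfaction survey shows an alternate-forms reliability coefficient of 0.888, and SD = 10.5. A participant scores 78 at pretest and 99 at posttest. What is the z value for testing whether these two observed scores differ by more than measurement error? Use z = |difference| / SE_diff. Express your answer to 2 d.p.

SEM = 10.5000*√(1 − 0.8880) ≃ 3.5140
Standard error of the difference = 3.5140·√2 ≃ 4.9695
z = 21 / 4.9695 ≃ 4.2258

4.23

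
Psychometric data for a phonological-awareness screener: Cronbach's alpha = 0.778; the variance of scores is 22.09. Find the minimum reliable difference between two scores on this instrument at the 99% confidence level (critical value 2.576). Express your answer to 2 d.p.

8.07

SD = √22.09 = 4.700
The standard error of measurement is 4.700×√(1 − 0.778) ≈ 4.700×0.471 ≈ 2.214.
SE_diff = √2 × SEM ≈ 3.132
Smallest detectable difference = 2.576×3.132 ≈ 8.067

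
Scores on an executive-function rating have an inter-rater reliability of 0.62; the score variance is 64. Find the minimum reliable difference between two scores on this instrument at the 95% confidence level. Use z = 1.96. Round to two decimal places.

13.67

SD = √64 = 8.00000
The standard error of measurement is 8.00000*√(1 − 0.62000) ≈ 8.00000*0.61644 ≈ 4.93153.
SE_diff = √2 * SEM ≈ 6.97424
Smallest detectable difference = 1.96*6.97424 ≈ 13.66951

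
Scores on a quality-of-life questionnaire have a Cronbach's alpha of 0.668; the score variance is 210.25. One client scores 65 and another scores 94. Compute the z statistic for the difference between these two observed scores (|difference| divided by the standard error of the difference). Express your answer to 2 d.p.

2.45

σ = 210.25^(1/2) = 14.5000
SEM = 14.5000×√(1 − 0.6680) ≈ 8.3548
SE_diff = √2 × SEM ≈ 11.8155
z = 29 / 11.8155 ≈ 2.4544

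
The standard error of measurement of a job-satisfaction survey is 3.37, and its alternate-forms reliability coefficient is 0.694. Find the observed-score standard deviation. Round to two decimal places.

6.09

σ = SEM·(1 − r)^(−1/2) ≈ 3.37·1.8078 ≈ 6.0921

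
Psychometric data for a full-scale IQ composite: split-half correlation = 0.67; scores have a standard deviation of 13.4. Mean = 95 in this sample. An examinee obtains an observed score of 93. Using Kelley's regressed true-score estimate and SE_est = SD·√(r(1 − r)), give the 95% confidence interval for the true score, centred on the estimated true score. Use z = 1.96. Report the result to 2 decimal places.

Full-length reliability (Spearman-Brown) = 2(0.67)/(1+0.67) ≈ 0.8024
T̂ = r·X + (1 − r)·M = 0.8024*93 + 0.1976*95 ≈ 74.6228 + 18.7725 ≈ 93.3952
SE_est = 13.4000*√(0.8024*0.1976) ≈ 5.3358
CI = 93.3952 ± 1.96 * 5.3358 → [82.9371, 103.8533]

[82.94, 103.85]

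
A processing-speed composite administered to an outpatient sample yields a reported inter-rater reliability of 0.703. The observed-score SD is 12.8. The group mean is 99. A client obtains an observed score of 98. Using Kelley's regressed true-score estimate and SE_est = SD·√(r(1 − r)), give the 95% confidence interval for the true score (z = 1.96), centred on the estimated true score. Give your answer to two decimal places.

[86.83, 109.76]

T̂ = 0.7030(98) + 0.2970(99) ≈ 98.2970
SE_est = SD × √(r(1 − r)) = 12.8000 × √0.2088 ≈ 12.8000 × 0.4569 ≈ 5.8488
CI = 98.2970 ± 1.96 × 5.8488 → [86.8334, 109.7606]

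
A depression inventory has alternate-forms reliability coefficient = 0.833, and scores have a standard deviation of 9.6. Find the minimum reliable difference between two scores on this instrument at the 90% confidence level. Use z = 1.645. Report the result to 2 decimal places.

SEM = 9.6000 * √(1 − 0.8330) = 9.6000 * √0.1670 ≈ 9.6000 * 0.4087 ≈ 3.9231
SE_diff = √2 * SEM ≈ 5.5481
Minimum reliable difference = 1.645 * SE_diff ≈ 1.645 * 5.5481 ≈ 9.1266

9.13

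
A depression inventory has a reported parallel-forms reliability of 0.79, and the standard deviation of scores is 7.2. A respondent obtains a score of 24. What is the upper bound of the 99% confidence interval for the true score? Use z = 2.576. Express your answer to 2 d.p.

The standard error of measurement is 7.200·√(1 − 0.790) ≈ 7.200·0.458 ≈ 3.299.
Margin = 2.576 · 3.299 ≈ 8.499
Upper bound: 24 + 8.499 = 32.499

32.50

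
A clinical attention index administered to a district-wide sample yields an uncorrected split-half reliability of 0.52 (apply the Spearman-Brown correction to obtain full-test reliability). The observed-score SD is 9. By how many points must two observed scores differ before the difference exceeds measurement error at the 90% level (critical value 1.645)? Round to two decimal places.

Spearman-Brown: r = 2(0.52) / (1 + 0.52) = 1.040 / 1.520 ≈ 0.684
SEM = 9.000 · √(1 − 0.684) = 9.000 · √0.316 ≈ 9.000 · 0.562 ≈ 5.058
Standard error of the difference = 5.058·√2 ≈ 7.152
Minimum reliable difference = 1.645 · SE_diff ≈ 1.645 · 7.152 ≈ 11.766

11.77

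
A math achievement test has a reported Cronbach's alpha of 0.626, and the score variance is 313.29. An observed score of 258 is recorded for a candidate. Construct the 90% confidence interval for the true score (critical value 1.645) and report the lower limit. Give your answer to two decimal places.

240.19

SD = √313.29 ≈ 17.700
The standard error of measurement is 17.700*√(1 − 0.626) ≈ 17.700*0.612 ≈ 10.825.
Half-width = 1.645*10.825 ≈ 17.806
Lower limit = 258 − 17.806 ≈ 240.194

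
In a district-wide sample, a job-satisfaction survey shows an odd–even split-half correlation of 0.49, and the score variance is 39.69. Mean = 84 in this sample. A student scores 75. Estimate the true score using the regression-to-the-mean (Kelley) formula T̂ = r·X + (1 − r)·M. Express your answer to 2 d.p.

Full-length reliability (Spearman-Brown) = 2(0.49)/(1+0.49) ≈ 0.6577
Estimated true score = 0.6577×75 + (1 − 0.6577)×84 ≈ 78.0805

78.08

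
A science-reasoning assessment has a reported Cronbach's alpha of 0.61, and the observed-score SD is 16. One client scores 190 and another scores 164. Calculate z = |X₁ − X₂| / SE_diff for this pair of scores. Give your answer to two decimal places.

The standard error of measurement is 16.000*√(1 − 0.610) ≈ 16.000*0.624 ≈ 9.992.
Standard error of the difference = 9.992·√2 ≈ 14.131
z = |190 − 164| / 14.131 = 26 / 14.131 ≈ 1.840

1.84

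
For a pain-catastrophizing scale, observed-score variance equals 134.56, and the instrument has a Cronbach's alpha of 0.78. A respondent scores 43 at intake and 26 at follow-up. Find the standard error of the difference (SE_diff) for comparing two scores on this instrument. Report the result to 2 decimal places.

SD = √134.56 ≈ 11.6000
SEM = 11.6000 × √(1 − 0.7800) = 11.6000 × √0.2200 ≈ 11.6000 × 0.4690 ≈ 5.4409
Standard error of the difference = 5.4409·√2 ≈ 7.6946

7.69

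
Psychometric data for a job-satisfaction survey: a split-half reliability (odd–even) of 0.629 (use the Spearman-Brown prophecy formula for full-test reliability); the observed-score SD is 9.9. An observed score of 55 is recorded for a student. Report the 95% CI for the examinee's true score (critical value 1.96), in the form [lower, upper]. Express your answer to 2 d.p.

[45.74, 64.26]

Spearman-Brown: r = 2(0.629) / (1 + 0.629) = 1.2580 / 1.6290 ≃ 0.7723
The standard error of measurement is 9.9000*√(1 − 0.7723) ≃ 9.9000*0.4772 ≃ 4.7246.
Half-width = 1.96*4.7246 ≃ 9.2601
95% CI: 55 ± 9.2601 = [45.7399, 64.2601]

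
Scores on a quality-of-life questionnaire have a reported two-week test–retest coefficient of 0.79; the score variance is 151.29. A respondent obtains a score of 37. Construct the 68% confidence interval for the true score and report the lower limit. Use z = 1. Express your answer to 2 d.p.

SD = √151.29 = 12.3000
The standard error of measurement is 12.3000×√(1 − 0.7900) ≈ 12.3000×0.4583 ≈ 5.6366.
Margin = 1 × 5.6366 ≈ 5.6366
Lower limit = 37 − 5.6366 ≈ 31.3634

31.36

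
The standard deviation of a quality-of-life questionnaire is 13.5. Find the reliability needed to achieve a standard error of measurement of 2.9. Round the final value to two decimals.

r = 1 − (2.9000/13.5)² ≈ 1 − 0.0461 ≈ 0.9539

0.95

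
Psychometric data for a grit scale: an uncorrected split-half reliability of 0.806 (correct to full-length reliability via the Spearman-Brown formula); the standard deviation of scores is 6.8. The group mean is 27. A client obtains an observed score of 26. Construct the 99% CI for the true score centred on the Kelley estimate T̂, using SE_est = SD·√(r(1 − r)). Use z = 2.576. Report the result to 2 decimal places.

[20.68, 31.53]

r_full = 2·0.806 / (1 + 0.806) ≈ 0.893
T̂ = 0.893(26) + 0.107(27) ≈ 26.107
SE_est = 6.800*√(0.893*0.107) ≈ 2.106
99% CI: 26.107 ± 5.424 ≈ (20.683, 31.531)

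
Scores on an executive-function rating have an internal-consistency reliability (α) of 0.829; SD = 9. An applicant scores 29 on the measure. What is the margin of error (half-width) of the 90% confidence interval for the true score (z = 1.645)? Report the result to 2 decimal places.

6.12

The standard error of measurement is 9.0000×√(1 − 0.8290) ≈ 9.0000×0.4135 ≈ 3.7217.
Half-width = 1.645×3.7217 ≈ 6.1222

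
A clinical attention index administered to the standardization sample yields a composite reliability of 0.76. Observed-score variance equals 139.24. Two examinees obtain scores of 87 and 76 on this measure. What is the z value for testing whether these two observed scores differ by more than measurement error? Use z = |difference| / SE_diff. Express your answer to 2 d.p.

1.35

SD = √139.24 = 11.8000
SEM = 11.8000 * √(1 − 0.7600) = 11.8000 * √0.2400 ≃ 11.8000 * 0.4899 ≃ 5.7808
SE_diff = SEM * √2 ≃ 5.7808 * 1.4142 ≃ 8.1753
z = |87 − 76| / 8.1753 = 11 / 8.1753 ≃ 1.3455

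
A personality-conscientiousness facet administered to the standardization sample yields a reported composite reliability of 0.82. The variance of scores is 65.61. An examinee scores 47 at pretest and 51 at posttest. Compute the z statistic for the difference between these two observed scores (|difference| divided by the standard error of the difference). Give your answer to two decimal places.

0.82

σ = 65.61^(1/2) = 8.1000
SEM = 8.1000*√(1 − 0.8200) ≈ 3.4365
SE_diff = √2 * SEM ≈ 4.8600
z = 4 / 4.8600 ≈ 0.8230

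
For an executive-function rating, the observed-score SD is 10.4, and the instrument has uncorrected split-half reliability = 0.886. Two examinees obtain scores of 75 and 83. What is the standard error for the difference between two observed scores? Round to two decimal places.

Full-length reliability (Spearman-Brown) = 2(0.886)/(1+0.886) ≈ 0.9396
SEM = 10.4000*√(1 − 0.9396) ≈ 2.5569
Standard error of the difference = 2.5569·√2 ≈ 3.6160

3.62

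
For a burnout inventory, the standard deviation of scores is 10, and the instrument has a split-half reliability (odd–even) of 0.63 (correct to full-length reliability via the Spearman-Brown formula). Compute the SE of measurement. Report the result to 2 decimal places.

4.76

Spearman-Brown: r = 2(0.63) / (1 + 0.63) = 1.260 / 1.630 ≃ 0.773
SEM = 10.000·√(1 − 0.773) ≃ 4.764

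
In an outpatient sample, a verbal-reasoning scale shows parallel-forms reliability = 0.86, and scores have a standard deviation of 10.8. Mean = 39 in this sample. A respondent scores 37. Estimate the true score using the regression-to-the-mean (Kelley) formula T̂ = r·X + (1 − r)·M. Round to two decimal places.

T̂ = 0.8600(37) + 0.1400(39) ≈ 37.2800

37.28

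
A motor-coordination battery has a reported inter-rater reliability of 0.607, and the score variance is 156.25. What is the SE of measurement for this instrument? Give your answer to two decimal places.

σ = 156.25^(1/2) = 12.5000
SEM = 12.5000×√(1 − 0.6070) ≈ 7.8362

7.84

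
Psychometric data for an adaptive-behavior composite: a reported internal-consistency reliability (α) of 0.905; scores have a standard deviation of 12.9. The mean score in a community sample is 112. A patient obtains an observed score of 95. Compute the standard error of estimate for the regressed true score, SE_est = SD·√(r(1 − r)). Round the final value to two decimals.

3.78

SE_est = SD × √(r(1 − r)) = 12.9000 × √0.0860 ≈ 12.9000 × 0.2932 ≈ 3.7825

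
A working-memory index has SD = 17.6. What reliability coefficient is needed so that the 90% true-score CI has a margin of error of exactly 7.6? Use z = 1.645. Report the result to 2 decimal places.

SEM needed = half-width / z = 7.6/1.645 ≃ 4.62006
Required reliability = 1 − (SEM/SD)² = 1 − 0.06891 ≃ 0.93109

0.93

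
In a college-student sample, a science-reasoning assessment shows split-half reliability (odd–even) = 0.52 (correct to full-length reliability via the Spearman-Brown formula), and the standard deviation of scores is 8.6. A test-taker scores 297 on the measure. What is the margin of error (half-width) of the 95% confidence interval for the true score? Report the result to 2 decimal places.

9.47

Spearman-Brown: r = 2(0.52) / (1 + 0.52) = 1.040 / 1.520 ≃ 0.684
SEM = 8.600 × √(1 − 0.684) = 8.600 × √0.316 ≃ 8.600 × 0.562 ≃ 4.833
Half-width = 1.96×4.833 ≃ 9.472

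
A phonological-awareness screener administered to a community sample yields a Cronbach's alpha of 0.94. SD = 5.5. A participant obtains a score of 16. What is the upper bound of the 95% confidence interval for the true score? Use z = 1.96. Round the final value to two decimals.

SEM = 5.500 * √(1 − 0.940) = 5.500 * √0.060 ≈ 5.500 * 0.245 ≈ 1.347
1.96 * SEM ≈ 2.641
Upper limit = 16 + 2.641 ≈ 18.641

18.64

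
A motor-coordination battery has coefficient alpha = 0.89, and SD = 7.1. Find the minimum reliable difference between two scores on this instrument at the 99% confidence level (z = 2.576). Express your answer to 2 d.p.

The standard error of measurement is 7.100×√(1 − 0.890) ≈ 7.100×0.332 ≈ 2.355.
Standard error of the difference = 2.355·√2 ≈ 3.330
Smallest detectable difference = 2.576×3.330 ≈ 8.579

8.58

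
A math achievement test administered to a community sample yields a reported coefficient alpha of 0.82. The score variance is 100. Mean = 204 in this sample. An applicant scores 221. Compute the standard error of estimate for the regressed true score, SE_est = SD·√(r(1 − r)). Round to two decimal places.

3.84

σ = 100^(1/2) = 10.00000
SE_est = SD × √(r(1 − r)) = 10.00000 × √0.14760 ≈ 10.00000 × 0.38419 ≈ 3.84187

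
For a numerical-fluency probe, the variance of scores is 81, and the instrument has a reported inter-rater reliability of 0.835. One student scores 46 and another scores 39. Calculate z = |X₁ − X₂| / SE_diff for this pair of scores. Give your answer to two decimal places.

SD = √81 ≈ 9.00000
SEM = 9.00000 · √(1 − 0.83500) = 9.00000 · √0.16500 ≈ 9.00000 · 0.40620 ≈ 3.65582
Standard error of the difference = 3.65582·√2 ≈ 5.17011
z = 7 / 5.17011 ≈ 1.35394

1.35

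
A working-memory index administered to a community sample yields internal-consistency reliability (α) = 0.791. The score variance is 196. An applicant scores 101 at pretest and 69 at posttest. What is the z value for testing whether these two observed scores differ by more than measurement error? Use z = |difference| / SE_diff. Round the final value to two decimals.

3.54

σ = 196^(1/2) = 14.000
SEM = 14.000·√(1 − 0.791) ≈ 6.400
SE_diff = √2 · SEM ≈ 9.051
z = 32 / 9.051 ≈ 3.535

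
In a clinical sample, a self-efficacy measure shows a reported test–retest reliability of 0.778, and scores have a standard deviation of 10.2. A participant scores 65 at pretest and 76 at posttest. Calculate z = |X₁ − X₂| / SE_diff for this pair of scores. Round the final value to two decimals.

1.62

SEM = 10.2000 × √(1 − 0.7780) = 10.2000 × √0.2220 ≈ 10.2000 × 0.4712 ≈ 4.8059
SE_diff = SEM × √2 ≈ 4.8059 × 1.4142 ≈ 6.7966
z = 11 / 6.7966 ≈ 1.6185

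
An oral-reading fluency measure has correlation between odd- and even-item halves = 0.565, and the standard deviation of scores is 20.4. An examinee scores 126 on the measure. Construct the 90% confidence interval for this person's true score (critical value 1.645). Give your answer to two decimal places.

[108.31, 143.69]

r_full = 2·0.565 / (1 + 0.565) ≈ 0.7220
SEM = 20.4000 × √(1 − 0.7220) = 20.4000 × √0.2780 ≈ 20.4000 × 0.5272 ≈ 10.7552
Margin = 1.645 × 10.7552 ≈ 17.6923
CI = 126 ± 17.6923 → [108.3077, 143.6923]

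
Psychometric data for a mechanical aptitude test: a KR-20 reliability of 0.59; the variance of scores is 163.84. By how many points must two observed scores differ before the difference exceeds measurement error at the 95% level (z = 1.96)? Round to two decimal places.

22.72

SD = √163.84 ≈ 12.800
SEM = 12.800·√(1 − 0.590) ≈ 8.196
Standard error of the difference = 8.196·√2 ≈ 11.591
Minimum reliable difference = 1.96 · SE_diff ≈ 1.96 · 11.591 ≈ 22.718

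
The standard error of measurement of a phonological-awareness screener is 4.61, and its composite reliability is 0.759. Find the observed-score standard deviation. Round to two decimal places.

9.39

SD = 4.61 / √(1 − 0.759) ≃ 9.391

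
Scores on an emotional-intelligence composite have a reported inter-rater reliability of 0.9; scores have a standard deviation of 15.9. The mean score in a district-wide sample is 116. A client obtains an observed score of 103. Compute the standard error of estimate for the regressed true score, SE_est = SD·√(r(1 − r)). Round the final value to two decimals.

4.77

SE_est = SD × √(r(1 − r)) = 15.9000 × √0.0900 ≈ 15.9000 × 0.3000 ≈ 4.7700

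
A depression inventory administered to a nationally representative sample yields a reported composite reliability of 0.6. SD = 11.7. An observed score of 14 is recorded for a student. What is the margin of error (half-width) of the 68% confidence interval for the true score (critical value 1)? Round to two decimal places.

7.40

SEM = 11.7000 · √(1 − 0.6000) = 11.7000 · √0.4000 ≈ 11.7000 · 0.6325 ≈ 7.3997
Margin = 1 · 7.3997 ≈ 7.3997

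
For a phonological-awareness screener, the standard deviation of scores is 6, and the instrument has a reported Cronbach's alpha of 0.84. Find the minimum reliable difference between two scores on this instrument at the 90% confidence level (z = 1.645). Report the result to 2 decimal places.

SEM = 6.000×√(1 − 0.840) ≈ 2.400
SE_diff = SEM × √2 ≈ 2.400 × 1.414 ≈ 3.394
Smallest detectable difference = 1.645×3.394 ≈ 5.583

5.58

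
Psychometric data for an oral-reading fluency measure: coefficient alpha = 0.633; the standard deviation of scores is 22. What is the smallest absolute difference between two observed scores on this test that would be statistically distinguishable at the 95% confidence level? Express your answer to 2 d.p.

36.94

SEM = 22.000 × √(1 − 0.633) = 22.000 × √0.367 ≃ 22.000 × 0.606 ≃ 13.328
SE_diff = √2 × SEM ≃ 18.848
Smallest detectable difference = 1.96×18.848 ≃ 36.943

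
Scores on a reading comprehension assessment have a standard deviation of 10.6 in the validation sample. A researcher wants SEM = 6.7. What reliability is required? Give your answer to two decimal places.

0.60

r = 1 − (6.70000/10.6)² ≃ 1 − 0.39952 ≃ 0.60048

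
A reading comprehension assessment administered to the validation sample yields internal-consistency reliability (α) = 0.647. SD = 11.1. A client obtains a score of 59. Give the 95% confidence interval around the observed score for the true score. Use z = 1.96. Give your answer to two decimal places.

SEM = 11.10000 * √(1 − 0.64700) = 11.10000 * √0.35300 ≈ 11.10000 * 0.59414 ≈ 6.59493
1.96 * SEM ≈ 12.92607
Interval: (46.07393, 71.92607)

[46.07, 71.93]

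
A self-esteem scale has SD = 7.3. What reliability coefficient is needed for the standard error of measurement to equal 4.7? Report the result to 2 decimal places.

Required reliability = 1 − (SEM/SD)² = 1 − 0.415 ≈ 0.585

0.59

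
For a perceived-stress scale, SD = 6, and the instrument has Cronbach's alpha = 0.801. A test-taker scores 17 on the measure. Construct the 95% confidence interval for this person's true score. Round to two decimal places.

SEM = 6.0000 × √(1 − 0.8010) = 6.0000 × √0.1990 ≃ 6.0000 × 0.4461 ≃ 2.6766
1.96 × SEM ≃ 5.2461
Interval: (11.7539, 22.2461)

[11.75, 22.25]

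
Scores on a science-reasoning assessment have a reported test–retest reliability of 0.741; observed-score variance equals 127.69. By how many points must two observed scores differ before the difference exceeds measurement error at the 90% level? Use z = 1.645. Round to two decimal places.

SD = √127.69 ≈ 11.300
SEM = 11.300×√(1 − 0.741) ≈ 5.751
SE_diff = SEM × √2 ≈ 5.751 × 1.414 ≈ 8.133
Minimum reliable difference = 1.645 × SE_diff ≈ 1.645 × 8.133 ≈ 13.379

13.38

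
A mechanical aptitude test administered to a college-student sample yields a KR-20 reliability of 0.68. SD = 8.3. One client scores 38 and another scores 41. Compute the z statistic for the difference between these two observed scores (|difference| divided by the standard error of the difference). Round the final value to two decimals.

0.45

SEM = 8.3000 × √(1 − 0.6800) = 8.3000 × √0.3200 ≈ 8.3000 × 0.5657 ≈ 4.6952
SE_diff = √2 × SEM ≈ 6.6400
z = 3 / 6.6400 ≈ 0.4518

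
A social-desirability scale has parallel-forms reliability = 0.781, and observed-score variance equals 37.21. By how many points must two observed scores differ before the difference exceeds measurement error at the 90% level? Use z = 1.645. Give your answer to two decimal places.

SD = √37.21 ≈ 6.100
SEM = 6.100×√(1 − 0.781) ≈ 2.855
SE_diff = √2 × SEM ≈ 4.037
Smallest detectable difference = 1.645×4.037 ≈ 6.641

6.64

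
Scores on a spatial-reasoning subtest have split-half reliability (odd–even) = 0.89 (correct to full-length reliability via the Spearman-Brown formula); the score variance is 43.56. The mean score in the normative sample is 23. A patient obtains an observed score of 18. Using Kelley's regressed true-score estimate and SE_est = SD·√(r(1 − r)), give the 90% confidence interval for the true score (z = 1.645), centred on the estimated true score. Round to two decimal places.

[15.75, 20.83]

σ = 43.56^(1/2) = 6.600
Spearman-Brown: r = 2(0.89) / (1 + 0.89) = 1.780 / 1.890 ≈ 0.942
T̂ = 0.942(18) + 0.058(23) ≈ 18.291
SE_est = SD * √(r(1 − r)) = 6.600 * √0.055 ≈ 6.600 * 0.234 ≈ 1.545
90% CI: 18.291 ± 2.542 ≈ (15.749, 20.833)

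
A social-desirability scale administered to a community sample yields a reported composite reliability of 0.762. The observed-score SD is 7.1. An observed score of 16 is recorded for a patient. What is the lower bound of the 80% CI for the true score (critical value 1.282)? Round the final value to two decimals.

SEM = 7.100 · √(1 − 0.762) = 7.100 · √0.238 ≈ 7.100 · 0.488 ≈ 3.464
1.282 · SEM ≈ 4.441
Lower limit = 16 − 4.441 ≈ 11.559

11.56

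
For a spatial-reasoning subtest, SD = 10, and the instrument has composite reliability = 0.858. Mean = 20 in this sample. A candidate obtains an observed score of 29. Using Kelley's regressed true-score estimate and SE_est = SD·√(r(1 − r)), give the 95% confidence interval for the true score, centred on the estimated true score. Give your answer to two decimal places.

[20.88, 34.56]

Estimated true score = 0.8580×29 + (1 − 0.8580)×20 ≈ 27.7220
SE_est = SD × √(r(1 − r)) = 10.0000 × √0.1218 ≈ 10.0000 × 0.3491 ≈ 3.4905
95% CI: 27.7220 ± 6.8414 ≈ (20.8806, 34.5634)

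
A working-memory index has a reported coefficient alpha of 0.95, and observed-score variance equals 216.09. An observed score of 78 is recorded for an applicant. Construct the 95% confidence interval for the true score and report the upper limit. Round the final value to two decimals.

84.44

σ = 216.09^(1/2) = 14.700
The standard error of measurement is 14.700×√(1 − 0.950) ≈ 14.700×0.224 ≈ 3.287.
Half-width = 1.96×3.287 ≈ 6.443
Upper limit = 78 + 6.443 ≈ 84.443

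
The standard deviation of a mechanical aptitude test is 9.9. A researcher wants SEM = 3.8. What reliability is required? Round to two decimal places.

Required reliability = 1 − (SEM/SD)² = 1 − 0.14733 ≃ 0.85267

0.85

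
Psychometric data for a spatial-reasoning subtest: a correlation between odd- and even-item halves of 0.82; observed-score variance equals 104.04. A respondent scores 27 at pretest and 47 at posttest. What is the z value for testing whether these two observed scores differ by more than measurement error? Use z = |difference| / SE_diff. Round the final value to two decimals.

σ = 104.04^(1/2) = 10.200
Spearman-Brown: r = 2(0.82) / (1 + 0.82) = 1.640 / 1.820 ≈ 0.901
The standard error of measurement is 10.200×√(1 − 0.901) ≈ 10.200×0.314 ≈ 3.208.
SE_diff = SEM × √2 ≈ 3.208 × 1.414 ≈ 4.536
z = |27 − 47| / 4.536 = 20 / 4.536 ≈ 4.409

4.41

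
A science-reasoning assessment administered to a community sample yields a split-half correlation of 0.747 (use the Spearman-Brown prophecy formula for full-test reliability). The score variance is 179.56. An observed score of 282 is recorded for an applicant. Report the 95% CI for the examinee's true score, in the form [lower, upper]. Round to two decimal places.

σ = 179.56^(1/2) = 13.4000
Full-length reliability (Spearman-Brown) = 2(0.747)/(1+0.747) ≈ 0.8552
The standard error of measurement is 13.4000·√(1 − 0.8552) ≈ 13.4000·0.3806 ≈ 5.0994.
1.96 · SEM ≈ 9.9948
Interval: (272.0052, 291.9948)

[272.01, 291.99]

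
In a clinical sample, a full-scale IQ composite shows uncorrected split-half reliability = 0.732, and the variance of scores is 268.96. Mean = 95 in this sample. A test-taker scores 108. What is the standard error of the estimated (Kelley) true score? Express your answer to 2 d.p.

σ = 268.96^(1/2) = 16.4000
Full-length reliability (Spearman-Brown) = 2(0.732)/(1+0.732) ≈ 0.8453
SE_est = 16.4000·√(0.8453·0.1547) ≈ 5.9311

5.93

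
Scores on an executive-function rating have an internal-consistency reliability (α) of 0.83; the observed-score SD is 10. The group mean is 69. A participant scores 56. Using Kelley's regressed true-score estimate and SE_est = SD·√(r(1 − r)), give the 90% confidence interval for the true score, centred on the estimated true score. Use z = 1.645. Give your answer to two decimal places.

[52.03, 64.39]

T̂ = 0.830(56) + 0.170(69) ≈ 58.210
SE_est = SD · √(r(1 − r)) = 10.000 · √0.141 ≈ 10.000 · 0.376 ≈ 3.756
CI = 58.210 ± 1.645 · 3.756 → [52.031, 64.389]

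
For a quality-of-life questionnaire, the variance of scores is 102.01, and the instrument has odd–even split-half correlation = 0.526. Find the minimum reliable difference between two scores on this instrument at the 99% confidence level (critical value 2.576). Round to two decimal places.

SD = √102.01 = 10.100
Spearman-Brown: r = 2(0.526) / (1 + 0.526) = 1.052 / 1.526 ≃ 0.689
SEM = 10.100·√(1 − 0.689) ≃ 5.629
SE_diff = SEM · √2 ≃ 5.629 · 1.414 ≃ 7.961
Smallest detectable difference = 2.576·7.961 ≃ 20.507

20.51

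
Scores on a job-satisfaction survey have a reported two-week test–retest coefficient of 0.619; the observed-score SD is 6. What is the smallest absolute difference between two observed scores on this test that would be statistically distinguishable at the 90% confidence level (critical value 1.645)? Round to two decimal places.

SEM = 6.0000 × √(1 − 0.6190) = 6.0000 × √0.3810 ≈ 6.0000 × 0.6173 ≈ 3.7035
Standard error of the difference = 3.7035·√2 ≈ 5.2376
Smallest detectable difference = 1.645×5.2376 ≈ 8.6158

8.62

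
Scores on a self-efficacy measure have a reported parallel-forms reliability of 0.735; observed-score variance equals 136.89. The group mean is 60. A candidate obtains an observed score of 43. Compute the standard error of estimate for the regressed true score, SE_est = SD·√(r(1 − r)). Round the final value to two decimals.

5.16

SD = √136.89 ≃ 11.7000
SE_est = SD * √(r(1 − r)) = 11.7000 * √0.1948 ≃ 11.7000 * 0.4413 ≃ 5.1636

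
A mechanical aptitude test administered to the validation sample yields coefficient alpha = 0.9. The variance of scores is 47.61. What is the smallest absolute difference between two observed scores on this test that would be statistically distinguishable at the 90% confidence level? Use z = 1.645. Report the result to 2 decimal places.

σ = 47.61^(1/2) = 6.9000
The standard error of measurement is 6.9000·√(1 − 0.9000) ≈ 6.9000·0.3162 ≈ 2.1820.
Standard error of the difference = 2.1820·√2 ≈ 3.0858
Smallest detectable difference = 1.645·3.0858 ≈ 5.0761

5.08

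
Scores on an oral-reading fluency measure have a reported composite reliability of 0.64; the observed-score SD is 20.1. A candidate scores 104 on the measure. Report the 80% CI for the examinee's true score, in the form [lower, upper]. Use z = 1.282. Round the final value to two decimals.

[88.54, 119.46]

The standard error of measurement is 20.1000×√(1 − 0.6400) ≈ 20.1000×0.6000 ≈ 12.0600.
1.282 × SEM ≈ 15.4609
Interval: (88.5391, 119.4609)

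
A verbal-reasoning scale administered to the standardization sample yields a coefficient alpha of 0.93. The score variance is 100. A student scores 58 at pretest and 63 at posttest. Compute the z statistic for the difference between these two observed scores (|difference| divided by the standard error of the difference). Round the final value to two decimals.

SD = √100 = 10.0000
The standard error of measurement is 10.0000·√(1 − 0.9300) ≈ 10.0000·0.2646 ≈ 2.6458.
SE_diff = SEM · √2 ≈ 2.6458 · 1.4142 ≈ 3.7417
z = 5 / 3.7417 ≈ 1.3363

1.34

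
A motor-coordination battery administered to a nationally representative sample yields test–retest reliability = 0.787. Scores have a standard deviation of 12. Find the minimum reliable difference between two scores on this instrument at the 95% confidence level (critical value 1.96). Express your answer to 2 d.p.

SEM = 12.0000 × √(1 − 0.7870) = 12.0000 × √0.2130 ≈ 12.0000 × 0.4615 ≈ 5.5382
Standard error of the difference = 5.5382·√2 ≈ 7.8322
Smallest detectable difference = 1.96×7.8322 ≈ 15.3512

15.35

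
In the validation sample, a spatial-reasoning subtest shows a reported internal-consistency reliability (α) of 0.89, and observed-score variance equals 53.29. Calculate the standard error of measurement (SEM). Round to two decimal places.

2.42

SD = √53.29 = 7.300
SEM = 7.300 · √(1 − 0.890) = 7.300 · √0.110 ≃ 7.300 · 0.332 ≃ 2.421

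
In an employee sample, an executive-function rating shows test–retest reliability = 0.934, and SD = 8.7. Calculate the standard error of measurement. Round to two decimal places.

2.24

SEM = 8.70000 × √(1 − 0.93400) = 8.70000 × √0.06600 ≈ 8.70000 × 0.25690 ≈ 2.23507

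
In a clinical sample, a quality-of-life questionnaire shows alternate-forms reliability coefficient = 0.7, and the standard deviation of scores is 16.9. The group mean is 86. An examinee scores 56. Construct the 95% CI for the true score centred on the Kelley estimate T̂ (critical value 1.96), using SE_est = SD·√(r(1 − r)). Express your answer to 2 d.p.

[49.82, 80.18]

T̂ = r·X + (1 − r)·M = 0.7000·56 + 0.3000·86 = 39.2000 + 25.8000 ≈ 65.0000
SE_est = SD · √(r(1 − r)) = 16.9000 · √0.2100 ≈ 16.9000 · 0.4583 ≈ 7.7446
CI = 65.0000 ± 1.96 · 7.7446 → [49.8207, 80.1793]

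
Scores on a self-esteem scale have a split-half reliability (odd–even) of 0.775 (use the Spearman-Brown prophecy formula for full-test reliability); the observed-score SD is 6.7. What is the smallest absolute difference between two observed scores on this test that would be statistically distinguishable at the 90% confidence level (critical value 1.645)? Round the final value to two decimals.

Spearman-Brown: r = 2(0.775) / (1 + 0.775) = 1.550 / 1.775 ≈ 0.873
SEM = 6.700 × √(1 − 0.873) = 6.700 × √0.127 ≈ 6.700 × 0.356 ≈ 2.385
SE_diff = SEM × √2 ≈ 2.385 × 1.414 ≈ 3.374
Minimum reliable difference = 1.645 × SE_diff ≈ 1.645 × 3.374 ≈ 5.549

5.55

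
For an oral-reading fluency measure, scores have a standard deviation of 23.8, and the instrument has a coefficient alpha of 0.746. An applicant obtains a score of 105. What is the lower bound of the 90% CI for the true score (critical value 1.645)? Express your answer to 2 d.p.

The standard error of measurement is 23.80000·√(1 − 0.74600) ≈ 23.80000·0.50398 ≈ 11.99482.
1.645 · SEM ≈ 19.73148
Lower limit = 105 − 19.73148 ≈ 85.26852

85.27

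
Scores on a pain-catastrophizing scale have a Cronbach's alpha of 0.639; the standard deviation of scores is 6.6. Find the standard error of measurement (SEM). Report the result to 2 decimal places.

SEM = 6.6000 * √(1 − 0.6390) = 6.6000 * √0.3610 ≈ 6.6000 * 0.6008 ≈ 3.9655

3.97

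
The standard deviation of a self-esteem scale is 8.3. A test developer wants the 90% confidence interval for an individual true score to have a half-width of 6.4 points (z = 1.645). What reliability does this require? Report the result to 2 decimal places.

SEM needed = half-width / z = 6.4/1.645 ≈ 3.891
r = 1 − (3.891/8.3)² ≈ 1 − 0.220 ≈ 0.780

0.78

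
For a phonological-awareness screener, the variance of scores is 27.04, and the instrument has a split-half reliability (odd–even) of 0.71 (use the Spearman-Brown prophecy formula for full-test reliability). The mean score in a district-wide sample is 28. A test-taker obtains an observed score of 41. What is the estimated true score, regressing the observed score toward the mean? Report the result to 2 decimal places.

Spearman-Brown: r = 2(0.71) / (1 + 0.71) = 1.420 / 1.710 ≃ 0.830
Estimated true score = 0.830×41 + (1 − 0.830)×28 ≃ 38.795

38.80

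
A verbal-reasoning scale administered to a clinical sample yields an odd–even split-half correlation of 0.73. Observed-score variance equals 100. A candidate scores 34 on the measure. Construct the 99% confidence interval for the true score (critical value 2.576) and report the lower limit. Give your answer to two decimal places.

23.82

SD = √100 ≈ 10.00000
Spearman-Brown: r = 2(0.73) / (1 + 0.73) = 1.46000 / 1.73000 ≈ 0.84393
SEM = 10.00000*√(1 − 0.84393) ≈ 3.95056
Margin = 2.576 * 3.95056 ≈ 10.17665
Lower bound: 34 − 10.17665 = 23.82335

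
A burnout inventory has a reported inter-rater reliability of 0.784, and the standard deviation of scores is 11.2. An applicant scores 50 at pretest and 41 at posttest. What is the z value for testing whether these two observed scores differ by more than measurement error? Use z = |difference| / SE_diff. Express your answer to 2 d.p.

1.22

SEM = 11.20000 × √(1 − 0.78400) = 11.20000 × √0.21600 ≈ 11.20000 × 0.46476 ≈ 5.20529
SE_diff = SEM × √2 ≈ 5.20529 × 1.41421 ≈ 7.36139
z = 9 / 7.36139 ≈ 1.22259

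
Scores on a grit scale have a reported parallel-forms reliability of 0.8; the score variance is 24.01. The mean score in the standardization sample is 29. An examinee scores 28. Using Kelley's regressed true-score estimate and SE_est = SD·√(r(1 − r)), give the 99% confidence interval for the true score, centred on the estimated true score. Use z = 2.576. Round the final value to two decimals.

[23.15, 33.25]

SD = √24.01 = 4.9000
T̂ = r·X + (1 − r)·M = 0.8000×28 + 0.2000×29 = 22.4000 + 5.8000 ≈ 28.2000
SE_est = 4.9000×√(0.8000×0.2000) ≈ 1.9600
99% CI: 28.2000 ± 5.0490 ≈ (23.1510, 33.2490)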